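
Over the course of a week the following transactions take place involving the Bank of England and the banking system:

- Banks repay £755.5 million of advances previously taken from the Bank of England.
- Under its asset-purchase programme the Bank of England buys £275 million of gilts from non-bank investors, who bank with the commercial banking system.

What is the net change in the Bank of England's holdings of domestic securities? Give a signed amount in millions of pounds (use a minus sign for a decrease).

Bank of England balance sheet:
  Assets:      Securities +£275M, Loans to banks −£755.5M
  Liabilities: Bank reserves −£480.5M
So the change in the Bank of England's holdings of domestic securities is +£275 million.

+£275 million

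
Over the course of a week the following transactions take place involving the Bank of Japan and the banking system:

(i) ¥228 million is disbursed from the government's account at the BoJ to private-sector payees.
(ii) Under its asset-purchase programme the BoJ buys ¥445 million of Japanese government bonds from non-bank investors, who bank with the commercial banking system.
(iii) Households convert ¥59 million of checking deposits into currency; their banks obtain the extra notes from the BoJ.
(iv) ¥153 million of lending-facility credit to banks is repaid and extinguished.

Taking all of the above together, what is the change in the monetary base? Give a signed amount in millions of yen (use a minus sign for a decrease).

BoJ balance sheet:
  Assets:      Securities +¥445M, Loans to banks −¥153M
  Liabilities: Bank reserves +¥461M, Currency in circulation +¥59M, Government deposits −¥228M
Commercial banking system:
  Assets:      Reserves at CB +¥461M
  Liabilities: Checkable deposits +¥614M, Borrowings from CB −¥153M
Monetary base = currency + reserves: +¥59M + (+¥461M) = +¥520 million.

+¥520 million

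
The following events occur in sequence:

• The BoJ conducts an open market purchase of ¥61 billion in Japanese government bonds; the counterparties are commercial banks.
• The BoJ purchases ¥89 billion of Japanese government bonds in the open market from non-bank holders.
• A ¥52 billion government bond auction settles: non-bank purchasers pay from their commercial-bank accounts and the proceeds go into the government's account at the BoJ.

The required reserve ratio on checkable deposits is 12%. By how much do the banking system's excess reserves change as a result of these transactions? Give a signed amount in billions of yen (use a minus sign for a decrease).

+¥93.56 billion

OMO purchase (from banks) ¥61 billion: reserves +¥61B, deposits 0.
Asset purchase (from non-banks) ¥89 billion: reserves +¥89B, deposits +¥89B.
Government account inflow ¥52 billion: reserves −¥52B, deposits −¥52B.
Totals: Δreserves = +¥98B, Δdeposits = +¥37B.
Δrequired reserves = 12% × +¥37B = +¥4.44B.
Δexcess reserves = Δreserves − Δrequired = +¥98B − (+¥4.44B) = +¥93.56 billion.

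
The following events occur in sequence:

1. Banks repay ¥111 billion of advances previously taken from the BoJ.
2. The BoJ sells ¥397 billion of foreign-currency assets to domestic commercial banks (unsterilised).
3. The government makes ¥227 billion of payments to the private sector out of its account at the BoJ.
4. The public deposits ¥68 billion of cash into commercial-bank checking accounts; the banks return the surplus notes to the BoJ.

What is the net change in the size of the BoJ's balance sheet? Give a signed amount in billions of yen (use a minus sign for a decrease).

-¥508 billion

Discount-window repayment ¥111 billion: a BoJ asset is shed → −¥111B.
FX sale ¥397 billion: a BoJ asset is shed → −¥397B.
Government spending ¥227 billion: only the composition of liabilities changes → 0.
Currency deposit ¥68 billion: only the composition of liabilities changes → 0.
Net: −111 − 397 + 0 + 0 = -¥508 billion.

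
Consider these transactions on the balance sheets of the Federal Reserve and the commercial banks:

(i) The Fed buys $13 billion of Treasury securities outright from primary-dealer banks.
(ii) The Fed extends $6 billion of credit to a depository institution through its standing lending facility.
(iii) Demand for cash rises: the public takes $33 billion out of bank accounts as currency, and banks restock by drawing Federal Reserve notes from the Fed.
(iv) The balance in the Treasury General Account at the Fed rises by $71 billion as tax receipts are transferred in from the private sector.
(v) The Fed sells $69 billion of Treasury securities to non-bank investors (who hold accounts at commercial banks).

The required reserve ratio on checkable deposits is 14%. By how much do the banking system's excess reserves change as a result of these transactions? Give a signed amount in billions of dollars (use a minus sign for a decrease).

-$129.78 billion

OMO purchase (from banks) $13 billion: reserves +$13B, deposits 0.
Discount-window loan $6 billion: reserves +$6B, deposits 0.
Currency withdrawal $33 billion: reserves −$33B, deposits −$33B.
Government account inflow $71 billion: reserves −$71B, deposits −$71B.
Asset sale (to non-banks) $69 billion: reserves −$69B, deposits −$69B.
Totals: Δreserves = −$154B, Δdeposits = −$173B.
Δrequired reserves = 14% × −$173B = −$24.22B.
Δexcess reserves = Δreserves − Δrequired = −$154B − (−$24.22B) = -$129.78 billion.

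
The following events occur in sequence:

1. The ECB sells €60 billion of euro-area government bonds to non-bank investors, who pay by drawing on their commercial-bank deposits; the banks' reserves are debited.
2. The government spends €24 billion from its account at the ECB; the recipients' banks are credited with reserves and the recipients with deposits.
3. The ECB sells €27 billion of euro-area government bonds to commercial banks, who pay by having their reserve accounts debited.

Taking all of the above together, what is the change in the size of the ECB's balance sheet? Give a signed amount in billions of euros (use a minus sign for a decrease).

ECB balance sheet:
  Assets:      Securities −€87B
  Liabilities: Bank reserves −€63B, Government deposits −€24B
Commercial banking system:
  Assets:      Reserves at CB −€63B, Securities +€27B
  Liabilities: Checkable deposits −€36B
Change in total ECB assets = -€87 billion.

-€87 billion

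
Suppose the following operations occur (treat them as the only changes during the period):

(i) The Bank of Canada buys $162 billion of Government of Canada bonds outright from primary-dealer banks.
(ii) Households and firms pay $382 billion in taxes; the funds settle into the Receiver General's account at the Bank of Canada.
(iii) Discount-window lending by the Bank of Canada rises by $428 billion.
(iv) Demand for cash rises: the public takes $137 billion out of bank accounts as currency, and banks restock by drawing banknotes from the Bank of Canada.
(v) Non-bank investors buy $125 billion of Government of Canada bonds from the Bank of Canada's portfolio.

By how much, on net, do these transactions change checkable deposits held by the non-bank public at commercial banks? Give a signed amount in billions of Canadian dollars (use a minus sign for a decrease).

Bank of Canada balance sheet:
  Assets:      Securities +$37B, Loans to banks +$428B
  Liabilities: Bank reserves −$54B, Currency in circulation +$137B, Government deposits +$382B
Commercial banking system:
  Assets:      Reserves at CB −$54B, Securities −$162B
  Liabilities: Checkable deposits −$644B, Borrowings from CB +$428B
So the change in checkable deposits held by the non-bank public at commercial banks is -$644 billion.

-$644 billion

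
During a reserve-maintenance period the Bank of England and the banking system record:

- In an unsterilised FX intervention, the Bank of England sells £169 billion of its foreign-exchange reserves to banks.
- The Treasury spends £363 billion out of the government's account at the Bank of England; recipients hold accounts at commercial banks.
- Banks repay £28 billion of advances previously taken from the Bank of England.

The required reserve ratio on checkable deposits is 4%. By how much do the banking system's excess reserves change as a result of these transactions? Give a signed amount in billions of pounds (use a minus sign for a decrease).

+£151.48 billion

FX sale £169 billion: reserves −£169B, deposits 0.
Government spending £363 billion: reserves +£363B, deposits +£363B.
Discount-window repayment £28 billion: reserves −£28B, deposits 0.
Totals: Δreserves = +£166B, Δdeposits = +£363B.
Δrequired reserves = 4% × +£363B = +£14.52B.
Δexcess reserves = Δreserves − Δrequired = +£166B − (+£14.52B) = +£151.48 billion.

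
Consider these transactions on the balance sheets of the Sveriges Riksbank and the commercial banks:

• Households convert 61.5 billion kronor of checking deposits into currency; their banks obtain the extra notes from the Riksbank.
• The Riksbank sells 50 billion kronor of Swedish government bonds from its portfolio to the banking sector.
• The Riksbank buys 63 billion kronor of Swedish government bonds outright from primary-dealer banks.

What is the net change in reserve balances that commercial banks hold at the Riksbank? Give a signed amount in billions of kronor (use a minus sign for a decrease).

Riksbank balance sheet:
  Assets:      Securities +13B
  Liabilities: Bank reserves −48.5B, Currency in circulation +61.5B
Commercial banking system:
  Assets:      Reserves at CB −48.5B, Securities −13B
  Liabilities: Checkable deposits −61.5B
So the change in reserve balances that commercial banks hold at the Riksbank is -48.5 billion.

-48.5 billion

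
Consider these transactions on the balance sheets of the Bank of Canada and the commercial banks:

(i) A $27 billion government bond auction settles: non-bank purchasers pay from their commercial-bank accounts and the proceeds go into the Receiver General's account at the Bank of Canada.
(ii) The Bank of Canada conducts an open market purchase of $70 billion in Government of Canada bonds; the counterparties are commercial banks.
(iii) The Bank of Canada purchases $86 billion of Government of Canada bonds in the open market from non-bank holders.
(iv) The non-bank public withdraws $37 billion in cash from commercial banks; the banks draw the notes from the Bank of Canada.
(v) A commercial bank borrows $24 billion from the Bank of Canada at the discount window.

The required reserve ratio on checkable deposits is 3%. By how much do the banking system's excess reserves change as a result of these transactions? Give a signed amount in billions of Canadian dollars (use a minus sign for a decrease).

Government account inflow $27 billion: reserves −$27B, deposits −$27B.
OMO purchase (from banks) $70 billion: reserves +$70B, deposits 0.
Asset purchase (from non-banks) $86 billion: reserves +$86B, deposits +$86B.
Currency withdrawal $37 billion: reserves −$37B, deposits −$37B.
Discount-window loan $24 billion: reserves +$24B, deposits 0.
Totals: Δreserves = +$116B, Δdeposits = +$22B.
Δrequired reserves = 3% × +$22B = +$0.66B.
Δexcess reserves = Δreserves − Δrequired = +$116B − (+$0.66B) = +$115.34 billion.

+$115.34 billion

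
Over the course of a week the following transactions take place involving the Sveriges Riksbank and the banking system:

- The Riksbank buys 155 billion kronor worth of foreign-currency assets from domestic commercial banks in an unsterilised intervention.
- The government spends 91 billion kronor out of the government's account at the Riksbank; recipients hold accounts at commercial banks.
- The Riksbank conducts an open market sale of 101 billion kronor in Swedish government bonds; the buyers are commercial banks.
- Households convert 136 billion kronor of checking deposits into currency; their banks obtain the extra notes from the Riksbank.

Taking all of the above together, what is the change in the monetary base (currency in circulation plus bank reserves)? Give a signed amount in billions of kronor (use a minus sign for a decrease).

+145 billion

Riksbank balance sheet:
  Assets:      Securities −101B, Foreign assets +155B
  Liabilities: Bank reserves +9B, Currency in circulation +136B, Government deposits −91B
Monetary base = currency + reserves: +136B + (+9B) = +145 billion.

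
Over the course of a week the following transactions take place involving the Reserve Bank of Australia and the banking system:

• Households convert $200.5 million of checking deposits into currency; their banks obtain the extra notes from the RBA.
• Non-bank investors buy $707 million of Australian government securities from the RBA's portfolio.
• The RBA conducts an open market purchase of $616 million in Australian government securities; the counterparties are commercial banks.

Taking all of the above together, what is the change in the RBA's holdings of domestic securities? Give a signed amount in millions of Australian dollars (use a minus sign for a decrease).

Currency withdrawal $200.5 million: the RBA's securities portfolio is untouched → 0.
Asset sale (to non-banks) $707 million: securities removed from the RBA's portfolio → −$707M.
OMO purchase (from banks) $616 million: securities added to the RBA's portfolio → +$616M.
Net: 0 − 707 + 616 = -$91 million.

-$91 million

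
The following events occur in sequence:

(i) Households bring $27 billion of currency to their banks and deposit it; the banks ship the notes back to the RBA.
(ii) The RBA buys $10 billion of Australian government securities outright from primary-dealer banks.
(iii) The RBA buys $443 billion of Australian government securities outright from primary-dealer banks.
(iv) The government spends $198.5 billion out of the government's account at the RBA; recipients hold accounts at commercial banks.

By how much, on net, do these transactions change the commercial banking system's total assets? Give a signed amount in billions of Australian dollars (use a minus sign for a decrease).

Currency deposit $27 billion: bank balance sheets expand → +$27B.
OMO purchase (from banks) $10 billion: just an asset swap on bank balance sheets → 0.
OMO purchase (from banks) $443 billion: just an asset swap on bank balance sheets → 0.
Government spending $198.5 billion: bank balance sheets expand → +$198.5B.
Net: 27 + 0 + 0 + 198.5 = +$225.5 billion.

+$225.5 billion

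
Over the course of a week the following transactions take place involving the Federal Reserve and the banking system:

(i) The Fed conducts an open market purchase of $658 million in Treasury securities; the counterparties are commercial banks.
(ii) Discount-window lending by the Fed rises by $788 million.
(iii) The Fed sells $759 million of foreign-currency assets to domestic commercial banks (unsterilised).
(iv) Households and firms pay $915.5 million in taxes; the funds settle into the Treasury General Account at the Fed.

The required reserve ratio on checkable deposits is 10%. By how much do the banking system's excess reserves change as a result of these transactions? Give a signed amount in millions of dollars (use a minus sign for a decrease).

-$136.95 million

OMO purchase (from banks) $658 million: reserves +$658M, deposits 0.
Discount-window loan $788 million: reserves +$788M, deposits 0.
FX sale $759 million: reserves −$759M, deposits 0.
Government account inflow $915.5 million: reserves −$915.5M, deposits −$915.5M.
Totals: Δreserves = −$228.5M, Δdeposits = −$915.5M.
Δrequired reserves = 10% × −$915.5M = −$91.55M.
Δexcess reserves = Δreserves − Δrequired = −$228.5M − (−$91.55M) = -$136.95 million.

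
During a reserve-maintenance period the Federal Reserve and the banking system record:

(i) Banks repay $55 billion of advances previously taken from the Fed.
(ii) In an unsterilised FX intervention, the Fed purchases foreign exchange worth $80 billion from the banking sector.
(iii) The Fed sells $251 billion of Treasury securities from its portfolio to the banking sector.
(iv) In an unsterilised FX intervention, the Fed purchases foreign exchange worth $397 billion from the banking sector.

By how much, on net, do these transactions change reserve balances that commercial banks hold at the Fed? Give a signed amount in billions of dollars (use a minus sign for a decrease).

Fed balance sheet:
  Assets:      Securities −$251B, Loans to banks −$55B, Foreign assets +$477B
  Liabilities: Bank reserves +$171B
Commercial banking system:
  Assets:      Reserves at CB +$171B, Securities +$251B, Foreign assets −$477B
  Liabilities: Borrowings from CB −$55B
So the change in reserve balances that commercial banks hold at the Fed is +$171 billion.

+$171 billion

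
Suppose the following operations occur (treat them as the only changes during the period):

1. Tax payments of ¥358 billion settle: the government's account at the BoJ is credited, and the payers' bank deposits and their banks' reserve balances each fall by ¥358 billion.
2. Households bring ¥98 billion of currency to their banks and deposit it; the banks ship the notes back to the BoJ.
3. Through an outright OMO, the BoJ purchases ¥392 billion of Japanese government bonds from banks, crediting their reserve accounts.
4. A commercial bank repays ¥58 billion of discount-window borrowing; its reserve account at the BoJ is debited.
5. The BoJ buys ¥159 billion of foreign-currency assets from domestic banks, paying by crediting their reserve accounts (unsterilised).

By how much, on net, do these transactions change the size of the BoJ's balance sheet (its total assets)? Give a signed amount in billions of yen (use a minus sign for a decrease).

+¥493 billion

Government account inflow ¥358 billion: only the composition of liabilities changes → 0.
Currency deposit ¥98 billion: only the composition of liabilities changes → 0.
OMO purchase (from banks) ¥392 billion: a BoJ asset is acquired → +¥392B.
Discount-window repayment ¥58 billion: a BoJ asset is shed → −¥58B.
FX purchase ¥159 billion: a BoJ asset is acquired → +¥159B.
Net: 0 + 0 + 392 − 58 + 159 = +¥493 billion.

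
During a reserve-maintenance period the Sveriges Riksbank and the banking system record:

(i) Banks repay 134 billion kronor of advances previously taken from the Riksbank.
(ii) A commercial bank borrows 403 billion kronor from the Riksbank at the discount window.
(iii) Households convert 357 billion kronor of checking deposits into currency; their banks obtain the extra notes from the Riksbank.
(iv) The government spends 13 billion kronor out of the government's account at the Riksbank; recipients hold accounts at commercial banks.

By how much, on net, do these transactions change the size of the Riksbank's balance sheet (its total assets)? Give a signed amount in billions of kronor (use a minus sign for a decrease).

+269 billion

Discount-window repayment 134 billion kronor: a Riksbank asset is shed → −134B.
Discount-window loan 403 billion kronor: a Riksbank asset is acquired → +403B.
Currency withdrawal 357 billion kronor: only the composition of liabilities changes → 0.
Government spending 13 billion kronor: only the composition of liabilities changes → 0.
Net: −134 + 403 + 0 + 0 = +269 billion.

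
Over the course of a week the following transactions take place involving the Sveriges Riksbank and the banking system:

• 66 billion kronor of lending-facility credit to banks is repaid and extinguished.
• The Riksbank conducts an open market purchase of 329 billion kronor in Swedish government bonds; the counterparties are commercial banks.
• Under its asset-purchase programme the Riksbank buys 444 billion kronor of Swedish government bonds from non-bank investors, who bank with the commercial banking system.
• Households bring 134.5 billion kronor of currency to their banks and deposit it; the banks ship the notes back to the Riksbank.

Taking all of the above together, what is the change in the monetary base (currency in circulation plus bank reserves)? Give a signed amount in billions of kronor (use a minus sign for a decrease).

+707 billion

Discount-window repayment 66 billion kronor: Riksbank balance sheet contracts → −66B.
OMO purchase (from banks) 329 billion kronor: Riksbank balance sheet expands → +329B.
Asset purchase (from non-banks) 444 billion kronor: Riksbank balance sheet expands → +444B.
Currency deposit 134.5 billion kronor: just a shift between currency and reserves — both are base money → 0.
Net: −66 + 329 + 444 + 0 = +707 billion.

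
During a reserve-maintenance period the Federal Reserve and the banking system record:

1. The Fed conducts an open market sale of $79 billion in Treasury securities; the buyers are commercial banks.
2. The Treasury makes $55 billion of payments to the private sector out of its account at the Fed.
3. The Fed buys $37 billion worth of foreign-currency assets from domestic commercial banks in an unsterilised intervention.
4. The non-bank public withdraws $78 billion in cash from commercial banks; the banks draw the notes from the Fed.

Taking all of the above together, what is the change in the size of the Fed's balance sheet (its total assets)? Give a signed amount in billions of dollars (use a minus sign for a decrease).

Fed balance sheet:
  Assets:      Securities −$79B, Foreign assets +$37B
  Liabilities: Bank reserves −$65B, Currency in circulation +$78B, Government deposits −$55B
Change in total Fed assets = -$42 billion.

-$42 billion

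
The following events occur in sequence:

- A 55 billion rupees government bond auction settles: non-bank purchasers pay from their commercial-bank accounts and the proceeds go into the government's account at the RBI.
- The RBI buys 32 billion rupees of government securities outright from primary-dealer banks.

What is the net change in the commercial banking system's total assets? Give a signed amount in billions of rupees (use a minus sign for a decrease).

-55 billion

Government account inflow 55 billion rupees: bank balance sheets shrink → −55B.
OMO purchase (from banks) 32 billion rupees: just an asset swap on bank balance sheets → 0.
Net: −55 + 0 = -55 billion.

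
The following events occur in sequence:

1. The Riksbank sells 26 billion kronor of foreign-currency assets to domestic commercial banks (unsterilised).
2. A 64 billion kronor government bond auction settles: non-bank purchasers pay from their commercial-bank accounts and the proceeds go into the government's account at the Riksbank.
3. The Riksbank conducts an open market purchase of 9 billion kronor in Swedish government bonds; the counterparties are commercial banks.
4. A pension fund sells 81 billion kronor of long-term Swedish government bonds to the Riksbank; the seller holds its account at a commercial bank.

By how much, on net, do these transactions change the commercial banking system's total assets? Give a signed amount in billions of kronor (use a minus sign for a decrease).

FX sale 26 billion kronor: just an asset swap on bank balance sheets → 0.
Government account inflow 64 billion kronor: bank balance sheets shrink → −64B.
OMO purchase (from banks) 9 billion kronor: just an asset swap on bank balance sheets → 0.
Asset purchase (from non-banks) 81 billion kronor: bank balance sheets expand → +81B.
Net: 0 − 64 + 0 + 81 = +17 billion.

+17 billion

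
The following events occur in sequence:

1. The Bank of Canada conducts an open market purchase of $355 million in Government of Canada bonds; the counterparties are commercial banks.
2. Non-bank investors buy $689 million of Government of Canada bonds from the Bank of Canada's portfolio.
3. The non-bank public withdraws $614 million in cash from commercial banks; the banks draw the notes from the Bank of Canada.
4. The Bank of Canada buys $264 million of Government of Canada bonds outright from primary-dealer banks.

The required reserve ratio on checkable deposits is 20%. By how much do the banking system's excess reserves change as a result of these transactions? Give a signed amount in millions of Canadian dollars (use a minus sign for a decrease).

-$423.4 million

OMO purchase (from banks) $355 million: reserves +$355M, deposits 0.
Asset sale (to non-banks) $689 million: reserves −$689M, deposits −$689M.
Currency withdrawal $614 million: reserves −$614M, deposits −$614M.
OMO purchase (from banks) $264 million: reserves +$264M, deposits 0.
Totals: Δreserves = −$684M, Δdeposits = −$1303M.
Δrequired reserves = 20% × −$1303M = −$260.6M.
Δexcess reserves = Δreserves − Δrequired = −$684M − (−$260.6M) = -$423.4 million.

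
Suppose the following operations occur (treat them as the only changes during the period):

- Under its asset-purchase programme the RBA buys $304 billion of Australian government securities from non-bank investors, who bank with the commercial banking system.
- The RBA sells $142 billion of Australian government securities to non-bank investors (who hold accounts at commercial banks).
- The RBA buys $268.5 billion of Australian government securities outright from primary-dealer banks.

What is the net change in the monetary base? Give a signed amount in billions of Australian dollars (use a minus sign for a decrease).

Asset purchase (from non-banks) $304 billion: RBA balance sheet expands → +$304B.
Asset sale (to non-banks) $142 billion: RBA balance sheet contracts → −$142B.
OMO purchase (from banks) $268.5 billion: RBA balance sheet expands → +$268.5B.
Net: 304 − 142 + 268.5 = +$430.5 billion.

+$430.5 billion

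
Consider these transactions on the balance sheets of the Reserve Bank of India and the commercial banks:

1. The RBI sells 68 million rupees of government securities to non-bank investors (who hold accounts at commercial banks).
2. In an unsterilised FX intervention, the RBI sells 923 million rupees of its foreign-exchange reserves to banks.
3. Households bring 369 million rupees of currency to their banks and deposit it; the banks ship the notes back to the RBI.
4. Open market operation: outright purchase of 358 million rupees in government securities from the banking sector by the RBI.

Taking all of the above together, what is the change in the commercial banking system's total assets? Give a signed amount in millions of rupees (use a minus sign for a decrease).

+301 million

Asset sale (to non-banks) 68 million rupees: bank balance sheets shrink → −68M.
FX sale 923 million rupees: just an asset swap on bank balance sheets → 0.
Currency deposit 369 million rupees: bank balance sheets expand → +369M.
OMO purchase (from banks) 358 million rupees: just an asset swap on bank balance sheets → 0.
Net: −68 + 0 + 369 + 0 = +301 million.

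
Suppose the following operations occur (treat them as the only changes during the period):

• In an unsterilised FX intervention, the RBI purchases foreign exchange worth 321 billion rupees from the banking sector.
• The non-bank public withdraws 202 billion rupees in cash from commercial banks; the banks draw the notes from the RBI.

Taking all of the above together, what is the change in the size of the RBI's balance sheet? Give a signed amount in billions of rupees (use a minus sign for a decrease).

+321 billion

FX purchase 321 billion rupees: an RBI asset is acquired → +321B.
Currency withdrawal 202 billion rupees: only the composition of liabilities changes → 0.
Net: 321 + 0 = +321 billion.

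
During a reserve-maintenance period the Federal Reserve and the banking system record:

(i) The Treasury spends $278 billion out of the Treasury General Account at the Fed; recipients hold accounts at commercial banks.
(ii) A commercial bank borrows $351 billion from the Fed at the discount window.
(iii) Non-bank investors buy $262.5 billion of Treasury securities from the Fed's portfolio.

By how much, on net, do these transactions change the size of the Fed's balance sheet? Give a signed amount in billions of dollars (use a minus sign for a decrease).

Fed balance sheet:
  Assets:      Securities −$262.5B, Loans to banks +$351B
  Liabilities: Bank reserves +$366.5B, Government deposits −$278B
Commercial banking system:
  Assets:      Reserves at CB +$366.5B
  Liabilities: Checkable deposits +$15.5B, Borrowings from CB +$351B
Change in total Fed assets = +$88.5 billion.

+$88.5 billion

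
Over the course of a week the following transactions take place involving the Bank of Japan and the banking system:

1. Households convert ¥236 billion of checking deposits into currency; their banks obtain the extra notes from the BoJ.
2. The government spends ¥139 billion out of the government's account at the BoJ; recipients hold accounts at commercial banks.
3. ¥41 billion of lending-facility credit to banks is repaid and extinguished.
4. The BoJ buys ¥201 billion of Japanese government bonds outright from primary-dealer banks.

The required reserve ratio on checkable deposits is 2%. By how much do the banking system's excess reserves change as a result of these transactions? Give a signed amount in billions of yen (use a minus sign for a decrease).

+¥64.94 billion

Currency withdrawal ¥236 billion: reserves −¥236B, deposits −¥236B.
Government spending ¥139 billion: reserves +¥139B, deposits +¥139B.
Discount-window repayment ¥41 billion: reserves −¥41B, deposits 0.
OMO purchase (from banks) ¥201 billion: reserves +¥201B, deposits 0.
Totals: Δreserves = +¥63B, Δdeposits = −¥97B.
Δrequired reserves = 2% × −¥97B = −¥1.94B.
Δexcess reserves = Δreserves − Δrequired = +¥63B − (−¥1.94B) = +¥64.94 billion.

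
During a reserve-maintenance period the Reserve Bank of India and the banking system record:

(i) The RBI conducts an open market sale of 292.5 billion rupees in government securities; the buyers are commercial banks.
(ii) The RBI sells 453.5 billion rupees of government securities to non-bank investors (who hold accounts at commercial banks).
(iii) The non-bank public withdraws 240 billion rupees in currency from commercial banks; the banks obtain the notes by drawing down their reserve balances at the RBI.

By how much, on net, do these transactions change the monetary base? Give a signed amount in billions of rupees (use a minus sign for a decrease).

-746 billion

RBI balance sheet:
  Assets:      Securities −746B
  Liabilities: Bank reserves −986B, Currency in circulation +240B
Monetary base = currency + reserves: +240B + (−986B) = -746 billion.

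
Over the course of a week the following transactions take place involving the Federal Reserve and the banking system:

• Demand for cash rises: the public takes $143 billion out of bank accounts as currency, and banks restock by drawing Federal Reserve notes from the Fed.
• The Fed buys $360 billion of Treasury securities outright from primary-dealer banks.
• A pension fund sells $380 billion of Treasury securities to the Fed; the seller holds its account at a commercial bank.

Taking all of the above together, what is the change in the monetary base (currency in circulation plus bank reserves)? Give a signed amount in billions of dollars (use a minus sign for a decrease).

Currency withdrawal $143 billion: just a shift between currency and reserves — both are base money → 0.
OMO purchase (from banks) $360 billion: Fed balance sheet expands → +$360B.
Asset purchase (from non-banks) $380 billion: Fed balance sheet expands → +$380B.
Net: 0 + 360 + 380 = +$740 billion.

+$740 billion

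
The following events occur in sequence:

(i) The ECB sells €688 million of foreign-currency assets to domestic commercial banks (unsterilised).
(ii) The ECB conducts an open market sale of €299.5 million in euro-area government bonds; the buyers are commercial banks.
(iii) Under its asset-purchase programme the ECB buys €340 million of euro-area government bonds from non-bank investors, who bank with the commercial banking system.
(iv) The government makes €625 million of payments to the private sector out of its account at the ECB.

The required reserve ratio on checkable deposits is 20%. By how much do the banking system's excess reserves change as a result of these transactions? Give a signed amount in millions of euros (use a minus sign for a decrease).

-€215.5 million

FX sale €688 million: reserves −€688M, deposits 0.
OMO sale (to banks) €299.5 million: reserves −€299.5M, deposits 0.
Asset purchase (from non-banks) €340 million: reserves +€340M, deposits +€340M.
Government spending €625 million: reserves +€625M, deposits +€625M.
Totals: Δreserves = −€22.5M, Δdeposits = +€965M.
Δrequired reserves = 20% × +€965M = +€193M.
Δexcess reserves = Δreserves − Δrequired = −€22.5M − (+€193M) = -€215.5 million.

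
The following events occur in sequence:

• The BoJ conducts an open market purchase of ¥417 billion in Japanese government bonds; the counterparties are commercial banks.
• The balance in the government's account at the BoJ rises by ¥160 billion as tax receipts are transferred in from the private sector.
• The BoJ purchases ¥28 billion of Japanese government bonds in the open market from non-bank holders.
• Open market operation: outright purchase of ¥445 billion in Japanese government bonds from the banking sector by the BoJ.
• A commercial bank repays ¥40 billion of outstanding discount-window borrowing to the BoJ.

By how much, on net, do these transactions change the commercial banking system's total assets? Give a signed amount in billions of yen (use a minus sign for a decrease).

OMO purchase (from banks) ¥417 billion: just an asset swap on bank balance sheets → 0.
Government account inflow ¥160 billion: bank balance sheets shrink → −¥160B.
Asset purchase (from non-banks) ¥28 billion: bank balance sheets expand → +¥28B.
OMO purchase (from banks) ¥445 billion: just an asset swap on bank balance sheets → 0.
Discount-window repayment ¥40 billion: bank balance sheets shrink → −¥40B.
Net: 0 − 160 + 28 + 0 − 40 = -¥172 billion.

-¥172 billion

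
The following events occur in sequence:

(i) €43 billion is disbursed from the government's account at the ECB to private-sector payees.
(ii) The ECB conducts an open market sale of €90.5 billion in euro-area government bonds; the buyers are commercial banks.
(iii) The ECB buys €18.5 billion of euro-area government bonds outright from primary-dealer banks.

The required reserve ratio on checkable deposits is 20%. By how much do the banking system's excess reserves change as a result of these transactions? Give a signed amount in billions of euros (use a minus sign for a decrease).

Government spending €43 billion: reserves +€43B, deposits +€43B.
OMO sale (to banks) €90.5 billion: reserves −€90.5B, deposits 0.
OMO purchase (from banks) €18.5 billion: reserves +€18.5B, deposits 0.
Totals: Δreserves = −€29B, Δdeposits = +€43B.
Δrequired reserves = 20% × +€43B = +€8.6B.
Δexcess reserves = Δreserves − Δrequired = −€29B − (+€8.6B) = -€37.6 billion.

-€37.6 billion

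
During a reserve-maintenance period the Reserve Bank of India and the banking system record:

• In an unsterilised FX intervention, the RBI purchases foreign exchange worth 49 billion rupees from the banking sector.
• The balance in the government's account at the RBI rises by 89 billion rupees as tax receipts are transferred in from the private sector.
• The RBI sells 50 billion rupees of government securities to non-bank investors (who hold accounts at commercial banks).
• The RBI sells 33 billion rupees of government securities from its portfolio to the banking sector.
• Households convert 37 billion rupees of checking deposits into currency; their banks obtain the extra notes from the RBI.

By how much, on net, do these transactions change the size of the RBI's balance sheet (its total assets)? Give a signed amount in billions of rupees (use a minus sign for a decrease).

-34 billion

FX purchase 49 billion rupees: an RBI asset is acquired → +49B.
Government account inflow 89 billion rupees: only the composition of liabilities changes → 0.
Asset sale (to non-banks) 50 billion rupees: an RBI asset is shed → −50B.
OMO sale (to banks) 33 billion rupees: an RBI asset is shed → −33B.
Currency withdrawal 37 billion rupees: only the composition of liabilities changes → 0.
Net: 49 + 0 − 50 − 33 + 0 = -34 billion.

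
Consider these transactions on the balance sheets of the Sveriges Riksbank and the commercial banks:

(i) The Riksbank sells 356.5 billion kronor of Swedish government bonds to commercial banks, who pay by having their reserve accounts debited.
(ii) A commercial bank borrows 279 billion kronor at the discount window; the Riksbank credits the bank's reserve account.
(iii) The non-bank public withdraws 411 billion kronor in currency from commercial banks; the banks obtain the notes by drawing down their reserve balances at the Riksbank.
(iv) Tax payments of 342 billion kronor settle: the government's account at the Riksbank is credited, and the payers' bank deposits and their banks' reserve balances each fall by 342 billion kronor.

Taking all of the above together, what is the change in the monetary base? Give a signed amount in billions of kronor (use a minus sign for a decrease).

OMO sale (to banks) 356.5 billion kronor: Riksbank balance sheet contracts → −356.5B.
Discount-window loan 279 billion kronor: Riksbank balance sheet expands → +279B.
Currency withdrawal 411 billion kronor: just a shift between currency and reserves — both are base money → 0.
Government account inflow 342 billion kronor: reserves shift to a non-base liability → −342B.
Net: −356.5 + 279 + 0 − 342 = -419.5 billion.

-419.5 billion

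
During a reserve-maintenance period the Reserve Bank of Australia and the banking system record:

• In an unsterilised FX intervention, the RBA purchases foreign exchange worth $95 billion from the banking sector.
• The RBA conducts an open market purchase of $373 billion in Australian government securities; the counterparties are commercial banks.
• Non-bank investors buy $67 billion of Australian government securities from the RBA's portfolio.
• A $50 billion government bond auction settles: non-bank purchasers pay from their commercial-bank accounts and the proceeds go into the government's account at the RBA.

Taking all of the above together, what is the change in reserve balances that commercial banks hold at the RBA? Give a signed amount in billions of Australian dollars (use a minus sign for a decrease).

RBA balance sheet:
  Assets:      Securities +$306B, Foreign assets +$95B
  Liabilities: Bank reserves +$351B, Government deposits +$50B
So the change in reserve balances that commercial banks hold at the RBA is +$351 billion.

+$351 billion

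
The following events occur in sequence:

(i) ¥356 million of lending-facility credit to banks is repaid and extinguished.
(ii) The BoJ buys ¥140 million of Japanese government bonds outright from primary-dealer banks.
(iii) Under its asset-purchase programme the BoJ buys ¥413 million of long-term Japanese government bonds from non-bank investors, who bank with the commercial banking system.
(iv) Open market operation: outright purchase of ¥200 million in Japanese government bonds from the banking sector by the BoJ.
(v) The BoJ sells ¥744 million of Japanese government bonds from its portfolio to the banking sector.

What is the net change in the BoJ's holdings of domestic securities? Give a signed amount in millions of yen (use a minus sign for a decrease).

+¥9 million

Discount-window repayment ¥356 million: the BoJ's securities portfolio is untouched → 0.
OMO purchase (from banks) ¥140 million: securities added to the BoJ's portfolio → +¥140M.
Asset purchase (from non-banks) ¥413 million: securities added to the BoJ's portfolio → +¥413M.
OMO purchase (from banks) ¥200 million: securities added to the BoJ's portfolio → +¥200M.
OMO sale (to banks) ¥744 million: securities removed from the BoJ's portfolio → −¥744M.
Net: 0 + 140 + 413 + 200 − 744 = +¥9 million.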